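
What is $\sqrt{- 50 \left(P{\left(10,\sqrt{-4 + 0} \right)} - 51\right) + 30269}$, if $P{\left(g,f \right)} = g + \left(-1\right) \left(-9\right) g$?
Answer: $3 \sqrt{3091} \approx 166.79$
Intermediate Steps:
$P{\left(g,f \right)} = 10 g$ ($P{\left(g,f \right)} = g + 9 g = 10 g$)
$\sqrt{- 50 \left(P{\left(10,\sqrt{-4 + 0} \right)} - 51\right) + 30269} = \sqrt{- 50 \left(10 \cdot 10 - 51\right) + 30269} = \sqrt{- 50 \left(100 - 51\right) + 30269} = \sqrt{\left(-50\right) 49 + 30269} = \sqrt{-2450 + 30269} = \sqrt{27819} = 3 \sqrt{3091}$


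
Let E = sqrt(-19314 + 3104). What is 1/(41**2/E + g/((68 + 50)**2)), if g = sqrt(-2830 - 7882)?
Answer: 56427010*I/(-8105*sqrt(2678) + 5851561*sqrt(16210)) ≈ 0.075782*I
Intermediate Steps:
g = 2*I*sqrt(2678) (g = sqrt(-10712) = 2*I*sqrt(2678) ≈ 103.5*I)
E = I*sqrt(16210) (E = sqrt(-16210) = I*sqrt(16210) ≈ 127.32*I)
1/(41**2/E + g/((68 + 50)**2)) = 1/(41**2/((I*sqrt(16210))) + (2*I*sqrt(2678))/((68 + 50)**2)) = 1/(1681*(-I*sqrt(16210)/16210) + (2*I*sqrt(2678))/(118**2)) = 1/(-1681*I*sqrt(16210)/16210 + (2*I*sqrt(2678))/13924) = 1/(-1681*I*sqrt(16210)/16210 + (2*I*sqrt(2678))*(1/13924)) = 1/(-1681*I*sqrt(16210)/16210 + I*sqrt(2678)/6962)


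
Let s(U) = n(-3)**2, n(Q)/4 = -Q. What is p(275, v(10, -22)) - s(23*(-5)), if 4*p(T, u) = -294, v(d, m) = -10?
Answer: -435/2 ≈ -217.50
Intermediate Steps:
n(Q) = -4*Q (n(Q) = 4*(-Q) = -4*Q)
p(T, u) = -147/2 (p(T, u) = (1/4)*(-294) = -147/2)
s(U) = 144 (s(U) = (-4*(-3))**2 = 12**2 = 144)
p(275, v(10, -22)) - s(23*(-5)) = -147/2 - 1*144 = -147/2 - 144 = -435/2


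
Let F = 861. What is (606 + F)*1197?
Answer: 1755999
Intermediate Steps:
(606 + F)*1197 = (606 + 861)*1197 = 1467*1197 = 1755999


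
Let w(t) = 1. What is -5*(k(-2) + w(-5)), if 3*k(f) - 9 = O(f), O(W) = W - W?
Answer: -20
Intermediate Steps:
O(W) = 0
k(f) = 3 (k(f) = 3 + (⅓)*0 = 3 + 0 = 3)
-5*(k(-2) + w(-5)) = -5*(3 + 1) = -5*4 = -20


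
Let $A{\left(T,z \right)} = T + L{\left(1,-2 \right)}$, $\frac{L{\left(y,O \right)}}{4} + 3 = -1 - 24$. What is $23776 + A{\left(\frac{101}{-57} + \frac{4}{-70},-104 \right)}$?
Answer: $\frac{47206031}{1995} \approx 23662.0$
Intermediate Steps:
$L{\left(y,O \right)} = -112$ ($L{\left(y,O \right)} = -12 + 4 \left(-1 - 24\right) = -12 + 4 \left(-25\right) = -12 - 100 = -112$)
$A{\left(T,z \right)} = -112 + T$ ($A{\left(T,z \right)} = T - 112 = -112 + T$)
$23776 + A{\left(\frac{101}{-57} + \frac{4}{-70},-104 \right)} = 23776 + \left(-112 + \left(\frac{101}{-57} + \frac{4}{-70}\right)\right) = 23776 + \left(-112 + \left(101 \left(- \frac{1}{57}\right) + 4 \left(- \frac{1}{70}\right)\right)\right) = 23776 - \frac{227089}{1995} = \frac{47206031}{1995}$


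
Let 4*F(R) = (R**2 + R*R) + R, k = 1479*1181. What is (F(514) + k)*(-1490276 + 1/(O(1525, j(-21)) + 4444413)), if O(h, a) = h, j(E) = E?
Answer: -24898298292887211837/8891876 ≈ -2.8001e+12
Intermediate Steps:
k = 1746699
F(R) = R**2/2 + R/4 (F(R) = ((R**2 + R*R) + R)/4 = ((R**2 + R**2) + R)/4 = (2*R**2 + R)/4 = (R + 2*R**2)/4 = R**2/2 + R/4)
(F(514) + k)*(-1490276 + 1/(O(1525, j(-21)) + 4444413)) = ((1/4)*514*(1 + 2*514) + 1746699)*(-1490276 + 1/(1525 + 4444413)) = ((1/4)*514*(1 + 1028) + 1746699)*(-1490276 + 1/4445938) = ((1/4)*514*1029 + 1746699)*(-1490276 + 1/4445938) = (264453/2 + 1746699)*(-6625674698887/4445938) = (3757851/2)*(-6625674698887/4445938) = -24898298292887211837/8891876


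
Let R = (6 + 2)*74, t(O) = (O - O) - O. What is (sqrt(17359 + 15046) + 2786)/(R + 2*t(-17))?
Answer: 1393/313 + sqrt(32405)/626 ≈ 4.7380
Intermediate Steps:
t(O) = -O (t(O) = 0 - O = -O)
R = 592 (R = 8*74 = 592)
(sqrt(17359 + 15046) + 2786)/(R + 2*t(-17)) = (sqrt(17359 + 15046) + 2786)/(592 + 2*(-1*(-17))) = (sqrt(32405) + 2786)/(592 + 2*17) = (2786 + sqrt(32405))/(592 + 34) = (2786 + sqrt(32405))/626 = (2786 + sqrt(32405))*(1/626) = 1393/313 + sqrt(32405)/626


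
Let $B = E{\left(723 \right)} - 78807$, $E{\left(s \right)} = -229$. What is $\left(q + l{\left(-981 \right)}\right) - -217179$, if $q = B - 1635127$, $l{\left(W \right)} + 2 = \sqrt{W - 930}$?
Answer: $-1496986 + 7 i \sqrt{39} \approx -1.497 \cdot 10^{6} + 43.715 i$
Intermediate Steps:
$l{\left(W \right)} = -2 + \sqrt{-930 + W}$ ($l{\left(W \right)} = -2 + \sqrt{W - 930} = -2 + \sqrt{-930 + W}$)
$B = -79036$ ($B = -229 - 78807 = -79036$)
$q = -1714163$ ($q = -79036 - 1635127 = -1714163$)
$\left(q + l{\left(-981 \right)}\right) - -217179 = \left(-1714163 - \left(2 - \sqrt{-930 - 981}\right)\right) - -217179 = \left(-1714163 - \left(2 - \sqrt{-1911}\right)\right) + \left(-534496 + 751675\right) = \left(-1714163 - \left(2 - 7 i \sqrt{39}\right)\right) + 217179 = \left(-1714165 + 7 i \sqrt{39}\right) + 217179 = -1496986 + 7 i \sqrt{39}$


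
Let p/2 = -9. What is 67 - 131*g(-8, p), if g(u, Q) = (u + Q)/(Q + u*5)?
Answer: 240/29 ≈ 8.2759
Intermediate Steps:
p = -18 (p = 2*(-9) = -18)
g(u, Q) = (Q + u)/(Q + 5*u)
67 - 131*g(-8, p) = 67 - 131*(-18 - 8)/(-18 + 5*(-8)) = 67 - 131*(-26)/(-18 - 40) = 67 - 131*(-26)/(-58) = 67 - (-131)*(-26)/58 = 67 - 131*13/29 = 67 - 1703/29 = 240/29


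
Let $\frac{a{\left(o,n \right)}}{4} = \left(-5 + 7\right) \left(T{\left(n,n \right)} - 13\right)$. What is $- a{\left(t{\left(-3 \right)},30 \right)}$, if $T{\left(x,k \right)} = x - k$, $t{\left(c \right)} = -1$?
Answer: $104$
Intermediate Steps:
$a{\left(o,n \right)} = -104$ ($a{\left(o,n \right)} = 4 \left(-5 + 7\right) \left(\left(n - n\right) - 13\right) = 4 \cdot 2 \left(0 - 13\right) = 4 \cdot 2 \left(-13\right) = 4 \left(-26\right) = -104$)
$- a{\left(t{\left(-3 \right)},30 \right)} = \left(-1\right) \left(-104\right) = 104$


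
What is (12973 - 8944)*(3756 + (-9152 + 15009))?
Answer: 38730777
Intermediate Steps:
(12973 - 8944)*(3756 + (-9152 + 15009)) = 4029*(3756 + 5857) = 4029*9613 = 38730777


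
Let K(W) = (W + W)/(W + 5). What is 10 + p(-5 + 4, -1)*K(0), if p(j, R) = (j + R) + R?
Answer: 10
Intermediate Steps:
p(j, R) = j + 2*R (p(j, R) = (R + j) + R = j + 2*R)
K(W) = 2*W/(5 + W) (K(W) = (2*W)/(5 + W) = 2*W/(5 + W))
10 + p(-5 + 4, -1)*K(0) = 10 + ((-5 + 4) + 2*(-1))*(2*0/(5 + 0)) = 10 + (-1 - 2)*(2*0/5) = 10 - 6*0/5 = 10 - 3*0 = 10 + 0 = 10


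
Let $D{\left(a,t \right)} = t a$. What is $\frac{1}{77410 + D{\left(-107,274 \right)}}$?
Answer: $\frac{1}{48092} \approx 2.0793 \cdot 10^{-5}$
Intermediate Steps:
$D{\left(a,t \right)} = a t$
$\frac{1}{77410 + D{\left(-107,274 \right)}} = \frac{1}{77410 - 29318} = \frac{1}{48092}$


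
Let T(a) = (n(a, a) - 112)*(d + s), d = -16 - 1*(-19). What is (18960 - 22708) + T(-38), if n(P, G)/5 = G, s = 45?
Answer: -18244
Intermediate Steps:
n(P, G) = 5*G
d = 3 (d = -16 + 19 = 3)
T(a) = -5376 + 240*a (T(a) = (5*a - 112)*(3 + 45) = (-112 + 5*a)*48 = -5376 + 240*a)
(18960 - 22708) + T(-38) = (18960 - 22708) + (-5376 + 240*(-38)) = -3748 + (-5376 - 9120) = -3748 - 14496 = -18244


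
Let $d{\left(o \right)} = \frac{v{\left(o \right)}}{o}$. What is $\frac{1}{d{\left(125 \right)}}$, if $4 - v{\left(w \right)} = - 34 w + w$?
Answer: $\frac{125}{4129} \approx 0.030274$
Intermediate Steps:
$v{\left(w \right)} = 4 + 33 w$ ($v{\left(w \right)} = 4 - \left(- 34 w + w\right) = 4 - - 33 w = 4 + 33 w$)
$d{\left(o \right)} = \frac{4 + 33 o}{o}$
$\frac{1}{d{\left(125 \right)}} = \frac{1}{33 + \frac{4}{125}} = \frac{1}{\frac{4129}{125}} = \frac{125}{4129}$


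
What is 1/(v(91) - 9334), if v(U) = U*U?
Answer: -1/1053 ≈ -0.00094967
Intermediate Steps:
v(U) = U²
1/(v(91) - 9334) = 1/(91² - 9334) = 1/(8281 - 9334) = 1/(-1053) = -1/1053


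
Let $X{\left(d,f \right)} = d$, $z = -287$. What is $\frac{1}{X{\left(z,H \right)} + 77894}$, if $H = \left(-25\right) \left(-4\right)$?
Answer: $\frac{1}{77607} \approx 1.2885 \cdot 10^{-5}$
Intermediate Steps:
$H = 100$
$\frac{1}{X{\left(z,H \right)} + 77894} = \frac{1}{-287 + 77894} = \frac{1}{77607}$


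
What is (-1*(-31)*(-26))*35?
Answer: -28210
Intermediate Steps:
(-1*(-31)*(-26))*35 = (31*(-26))*35 = -806*35 = -28210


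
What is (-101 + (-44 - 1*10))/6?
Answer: -155/6 ≈ -25.833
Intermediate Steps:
(-101 + (-44 - 1*10))/6 = (-101 + (-44 - 10))*(⅙) = (-101 - 54)*(⅙) = -155*⅙ = -155/6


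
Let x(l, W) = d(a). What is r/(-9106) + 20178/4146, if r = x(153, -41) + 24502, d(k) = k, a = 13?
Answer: 13683613/6292246 ≈ 2.1747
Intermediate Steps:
x(l, W) = 13
r = 24515 (r = 13 + 24502 = 24515)
r/(-9106) + 20178/4146 = 24515/(-9106) + 20178/4146 = 24515*(-1/9106) + 20178*(1/4146) = -24515/9106 + 3363/691 = 13683613/6292246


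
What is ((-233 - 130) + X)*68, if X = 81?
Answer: -19176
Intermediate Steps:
((-233 - 130) + X)*68 = ((-233 - 130) + 81)*68 = (-363 + 81)*68 = -282*68 = -19176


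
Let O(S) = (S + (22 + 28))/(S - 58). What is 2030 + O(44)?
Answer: 14163/7 ≈ 2023.3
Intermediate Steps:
O(S) = (50 + S)/(-58 + S) (O(S) = (S + 50)/(-58 + S) = (50 + S)/(-58 + S))
2030 + O(44) = 2030 + (50 + 44)/(-58 + 44) = 2030 + 94/(-14) = 2030 - 1/14*94 = 2030 - 47/7 = 14163/7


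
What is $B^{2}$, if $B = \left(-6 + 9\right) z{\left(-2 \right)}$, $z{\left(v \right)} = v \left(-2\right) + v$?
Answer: $36$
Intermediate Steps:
$z{\left(v \right)} = - v$ ($z{\left(v \right)} = - 2 v + v = - v$)
$B = 6$ ($B = \left(-6 + 9\right) \left(\left(-1\right) \left(-2\right)\right) = 3 \cdot 2 = 6$)
$B^{2} = 6^{2} = 36$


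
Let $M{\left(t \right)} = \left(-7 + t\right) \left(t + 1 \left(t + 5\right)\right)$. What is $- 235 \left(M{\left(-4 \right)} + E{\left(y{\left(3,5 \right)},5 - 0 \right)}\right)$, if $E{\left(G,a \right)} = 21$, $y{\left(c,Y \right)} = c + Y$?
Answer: $-12690$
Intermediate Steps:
$y{\left(c,Y \right)} = Y + c$
$M{\left(t \right)} = \left(-7 + t\right) \left(5 + 2 t\right)$ ($M{\left(t \right)} = \left(-7 + t\right) \left(t + 1 \left(5 + t\right)\right) = \left(-7 + t\right) \left(t + \left(5 + t\right)\right) = \left(-7 + t\right) \left(5 + 2 t\right)$)
$- 235 \left(M{\left(-4 \right)} + E{\left(y{\left(3,5 \right)},5 - 0 \right)}\right) = - 235 \left(\left(-35 - -36 + 2 \left(-4\right)^{2}\right) + 21\right) = - 235 \left(\left(-35 + 36 + 2 \cdot 16\right) + 21\right) = - 235 \left(\left(-35 + 36 + 32\right) + 21\right) = - 235 \left(33 + 21\right) = \left(-235\right) 54 = -12690$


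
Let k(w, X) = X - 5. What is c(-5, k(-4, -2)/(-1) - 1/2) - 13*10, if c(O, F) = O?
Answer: -135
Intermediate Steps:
k(w, X) = -5 + X
c(-5, k(-4, -2)/(-1) - 1/2) - 13*10 = -5 - 13*10 = -5 - 130 = -135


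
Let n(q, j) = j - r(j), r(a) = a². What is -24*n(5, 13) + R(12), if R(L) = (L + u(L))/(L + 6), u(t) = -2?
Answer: 33701/9 ≈ 3744.6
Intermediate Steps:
n(q, j) = j - j²
R(L) = (-2 + L)/(6 + L) (R(L) = (L - 2)/(L + 6) = (-2 + L)/(6 + L))
-24*n(5, 13) + R(12) = -312*(1 - 1*13) + (-2 + 12)/(6 + 12) = -312*(1 - 13) + 10/18 = -312*(-12) + (1/18)*10 = -24*(-156) + 5/9 = 3744 + 5/9 = 33701/9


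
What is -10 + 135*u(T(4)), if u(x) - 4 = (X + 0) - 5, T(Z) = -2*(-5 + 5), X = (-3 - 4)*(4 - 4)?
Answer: -145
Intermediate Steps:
X = 0 (X = -7*0 = 0)
T(Z) = 0 (T(Z) = -2*0 = 0)
u(x) = -1 (u(x) = 4 + ((0 + 0) - 5) = 4 + (0 - 5) = 4 - 5 = -1)
-10 + 135*u(T(4)) = -10 + 135*(-1) = -10 - 135 = -145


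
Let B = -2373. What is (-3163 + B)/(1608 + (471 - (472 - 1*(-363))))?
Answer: -1384/311 ≈ -4.4502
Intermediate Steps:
(-3163 + B)/(1608 + (471 - (472 - 1*(-363)))) = (-3163 - 2373)/(1608 + (471 - (472 - 1*(-363)))) = -5536/(1608 + (471 - (472 + 363))) = -5536/(1608 + (471 - 1*835)) = -5536/(1608 + (471 - 835)) = -5536/(1608 - 364) = -5536/1244 = -5536*1/1244 = -1384/311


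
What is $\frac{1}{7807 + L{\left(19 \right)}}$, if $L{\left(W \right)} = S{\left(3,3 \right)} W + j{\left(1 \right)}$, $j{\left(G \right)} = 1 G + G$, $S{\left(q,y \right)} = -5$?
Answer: $\frac{1}{7714} \approx 0.00012963$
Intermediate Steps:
$j{\left(G \right)} = 2 G$ ($j{\left(G \right)} = G + G = 2 G$)
$L{\left(W \right)} = 2 - 5 W$ ($L{\left(W \right)} = - 5 W + 2 \cdot 1 = - 5 W + 2 = 2 - 5 W$)
$\frac{1}{7807 + L{\left(19 \right)}} = \frac{1}{7807 + \left(2 - 95\right)} = \frac{1}{7807 - 93} = \frac{1}{7714}$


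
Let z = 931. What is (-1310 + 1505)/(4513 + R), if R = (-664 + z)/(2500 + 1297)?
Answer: 740415/17136128 ≈ 0.043208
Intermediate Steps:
R = 267/3797 (R = (-664 + 931)/(2500 + 1297) = 267/3797 ≈ 0.070319)
(-1310 + 1505)/(4513 + R) = (-1310 + 1505)/(4513 + 267/3797) = 195/(17136128/3797) = 195*(3797/17136128) = 740415/17136128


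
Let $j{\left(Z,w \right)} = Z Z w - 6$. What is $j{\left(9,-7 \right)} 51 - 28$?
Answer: $-29251$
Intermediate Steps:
$j{\left(Z,w \right)} = -6 + w Z^{2}$ ($j{\left(Z,w \right)} = Z^{2} w - 6 = w Z^{2} - 6 = -6 + w Z^{2}$)
$j{\left(9,-7 \right)} 51 - 28 = \left(-6 - 7 \cdot 9^{2}\right) 51 - 28 = \left(-6 - 567\right) 51 + \left(-53 + 25\right) = \left(-6 - 567\right) 51 - 28 = \left(-573\right) 51 - 28 = -29223 - 28 = -29251$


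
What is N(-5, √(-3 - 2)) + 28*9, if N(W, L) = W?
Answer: 247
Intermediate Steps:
N(-5, √(-3 - 2)) + 28*9 = -5 + 28*9 = -5 + 252 = 247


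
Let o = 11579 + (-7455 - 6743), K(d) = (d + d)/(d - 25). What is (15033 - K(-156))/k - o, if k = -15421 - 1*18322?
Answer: 15992777316/6107483 ≈ 2618.6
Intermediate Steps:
K(d) = 2*d/(-25 + d) (K(d) = (2*d)/(-25 + d) = 2*d/(-25 + d))
k = -33743 (k = -15421 - 18322 = -33743)
o = -2619 (o = 11579 - 14198 = -2619)
(15033 - K(-156))/k - o = (15033 - 2*(-156)/(-25 - 156))/(-33743) - 1*(-2619) = (15033 - 2*(-156)/(-181))*(-1/33743) + 2619 = (15033 - 2*(-156)*(-1)/181)*(-1/33743) + 2619 = (15033 - 1*312/181)*(-1/33743) + 2619 = (15033 - 312/181)*(-1/33743) + 2619 = (2720661/181)*(-1/33743) + 2619 = -2720661/6107483 + 2619 = 15992777316/6107483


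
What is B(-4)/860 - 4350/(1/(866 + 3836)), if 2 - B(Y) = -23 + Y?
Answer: -17590181971/860 ≈ -2.0454e+7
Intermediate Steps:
B(Y) = 25 - Y (B(Y) = 2 - (-23 + Y) = 2 + (23 - Y) = 25 - Y)
B(-4)/860 - 4350/(1/(866 + 3836)) = (25 - 1*(-4))/860 - 4350/(1/(866 + 3836)) = (25 + 4)*(1/860) - 4350/(1/4702) = 29*(1/860) - 4350/1/4702 = 29/860 - 4350*4702 = 29/860 - 20453700 = -17590181971/860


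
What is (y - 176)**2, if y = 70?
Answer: 11236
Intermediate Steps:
(y - 176)**2 = (70 - 176)**2 = (-106)**2 = 11236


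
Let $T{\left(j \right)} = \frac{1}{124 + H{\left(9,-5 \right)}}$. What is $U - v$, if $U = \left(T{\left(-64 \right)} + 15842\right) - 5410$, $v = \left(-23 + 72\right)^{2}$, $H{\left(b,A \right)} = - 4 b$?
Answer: $\frac{706729}{88} \approx 8031.0$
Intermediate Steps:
$T{\left(j \right)} = \frac{1}{88}$ ($T{\left(j \right)} = \frac{1}{124 - 36} = \frac{1}{88}$)
$v = 2401$ ($v = 49^{2} = 2401$)
$U = \frac{918017}{88}$ ($U = \left(\frac{1}{88} + 15842\right) - 5410 = \frac{1394097}{88} - 5410 = \frac{918017}{88} \approx 10432.0$)
$U - v = \frac{918017}{88} - 2401 = \frac{706729}{88}$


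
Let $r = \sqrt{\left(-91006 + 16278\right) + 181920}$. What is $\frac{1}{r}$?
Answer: $\frac{\sqrt{26798}}{53596} \approx 0.0030544$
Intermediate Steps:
$r = 2 \sqrt{26798}$ ($r = \sqrt{-74728 + 181920} = \sqrt{107192} = 2 \sqrt{26798} \approx 327.4$)
$\frac{1}{r} = \frac{1}{2 \sqrt{26798}} = \frac{\sqrt{26798}}{53596}$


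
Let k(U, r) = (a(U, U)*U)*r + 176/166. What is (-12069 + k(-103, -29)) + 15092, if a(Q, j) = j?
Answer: -25284866/83 ≈ -3.0464e+5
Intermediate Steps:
k(U, r) = 88/83 + r*U² (k(U, r) = (U*U)*r + 176/166 = U²*r + 176*(1/166) = r*U² + 88/83 = 88/83 + r*U²)
(-12069 + k(-103, -29)) + 15092 = (-12069 + (88/83 - 29*(-103)²)) + 15092 = (-12069 + (88/83 - 29*10609)) + 15092 = (-12069 + (88/83 - 307661)) + 15092 = (-12069 - 25535775/83) + 15092 = -26537502/83 + 15092 = -25284866/83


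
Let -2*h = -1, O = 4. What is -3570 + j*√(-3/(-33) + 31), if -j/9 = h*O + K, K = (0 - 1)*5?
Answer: -3570 + 81*√418/11 ≈ -3419.4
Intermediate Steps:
h = ½ (h = -½*(-1) = ½ ≈ 0.50000)
K = -5 (K = -1*5 = -5)
j = 27 (j = -9*((½)*4 - 5) = -9*(2 - 5) = -9*(-3) = 27)
-3570 + j*√(-3/(-33) + 31) = -3570 + 27*√(-3/(-33) + 31) = -3570 + 27*√(-3*(-1/33) + 31) = -3570 + 27*√(1/11 + 31) = -3570 + 27*√(342/11) = -3570 + 27*(3*√418/11) = -3570 + 81*√418/11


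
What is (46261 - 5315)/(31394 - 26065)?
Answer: 40946/5329 ≈ 7.6836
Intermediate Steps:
(46261 - 5315)/(31394 - 26065) = 40946/5329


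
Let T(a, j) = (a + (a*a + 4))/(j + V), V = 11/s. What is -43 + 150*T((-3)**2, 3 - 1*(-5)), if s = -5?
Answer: 69253/29 ≈ 2388.0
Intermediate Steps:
V = -11/5 (V = 11/(-5) = 11*(-1/5) = -11/5 ≈ -2.2000)
T(a, j) = (4 + a + a**2)/(-11/5 + j) (T(a, j) = (a + (a*a + 4))/(j - 11/5) = (a + (a**2 + 4))/(-11/5 + j) = (a + (4 + a**2))/(-11/5 + j) = (4 + a + a**2)/(-11/5 + j))
-43 + 150*T((-3)**2, 3 - 1*(-5)) = -43 + 150*(5*(4 + (-3)**2 + ((-3)**2)**2)/(-11 + 5*(3 - 1*(-5)))) = -43 + 150*(5*(4 + 9 + 9**2)/(-11 + 5*(3 + 5))) = -43 + 150*(5*(4 + 9 + 81)/(-11 + 5*8)) = -43 + 150*(5*94/(-11 + 40)) = -43 + 150*(5*94/29) = -43 + 150*(5*(1/29)*94) = -43 + 150*(470/29) = -43 + 70500/29 = 69253/29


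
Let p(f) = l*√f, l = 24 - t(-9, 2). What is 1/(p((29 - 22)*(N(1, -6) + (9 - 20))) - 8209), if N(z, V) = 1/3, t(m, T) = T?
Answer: -24627/202271459 - 88*I*√42/202271459 ≈ -0.00012175 - 2.8195e-6*I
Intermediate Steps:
N(z, V) = ⅓
l = 22 (l = 24 - 1*2 = 24 - 2 = 22)
p(f) = 22*√f
1/(p((29 - 22)*(N(1, -6) + (9 - 20))) - 8209) = 1/(22*√((29 - 22)*(⅓ + (9 - 20))) - 8209) = 1/(22*√(7*(⅓ - 11)) - 8209) = 1/(22*√(7*(-32/3)) - 8209) = 1/(22*√(-224/3) - 8209) = 1/(22*(4*I*√42/3) - 8209) = 1/(88*I*√42/3 - 8209) = 1/(-8209 + 88*I*√42/3)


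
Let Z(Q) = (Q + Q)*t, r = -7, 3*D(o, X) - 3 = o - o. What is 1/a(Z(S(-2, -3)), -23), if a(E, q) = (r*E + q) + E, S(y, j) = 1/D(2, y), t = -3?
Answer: 1/13 ≈ 0.076923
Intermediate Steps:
D(o, X) = 1 (D(o, X) = 1 + (o - o)/3 = 1 + (⅓)*0 = 1 + 0 = 1)
S(y, j) = 1 (S(y, j) = 1/1 = 1)
Z(Q) = -6*Q (Z(Q) = (Q + Q)*(-3) = (2*Q)*(-3) = -6*Q)
a(E, q) = q - 6*E (a(E, q) = (-7*E + q) + E = (q - 7*E) + E = q - 6*E)
1/a(Z(S(-2, -3)), -23) = 1/(-23 - (-36)) = 1/(-23 - 6*(-6)) = 1/(-23 + 36) = 1/13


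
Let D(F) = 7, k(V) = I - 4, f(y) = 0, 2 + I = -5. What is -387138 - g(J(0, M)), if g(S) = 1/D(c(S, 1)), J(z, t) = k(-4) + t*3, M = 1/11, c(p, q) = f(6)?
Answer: -2709967/7 ≈ -3.8714e+5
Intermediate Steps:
I = -7 (I = -2 - 5 = -7)
c(p, q) = 0
M = 1/11 ≈ 0.090909
k(V) = -11 (k(V) = -7 - 4 = -11)
J(z, t) = -11 + 3*t (J(z, t) = -11 + t*3 = -11 + 3*t)
g(S) = 1/7
-387138 - g(J(0, M)) = -387138 - 1*1/7 = -387138 - 1/7 = -2709967/7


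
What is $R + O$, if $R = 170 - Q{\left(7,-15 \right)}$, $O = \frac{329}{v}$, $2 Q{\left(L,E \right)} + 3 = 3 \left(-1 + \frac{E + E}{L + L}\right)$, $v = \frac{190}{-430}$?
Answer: $- \frac{151185}{266} \approx -568.36$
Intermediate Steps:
$v = - \frac{19}{43}$ ($v = 190 \left(- \frac{1}{430}\right) = - \frac{19}{43} \approx -0.44186$)
$Q{\left(L,E \right)} = -3 + \frac{3 E}{2 L}$ ($Q{\left(L,E \right)} = - \frac{3}{2} + \frac{3 \left(-1 + \frac{E + E}{L + L}\right)}{2} = - \frac{3}{2} + \frac{3 \left(-1 + \frac{2 E}{2 L}\right)}{2} = - \frac{3}{2} + \frac{3 \left(-1 + 2 E \frac{1}{2 L}\right)}{2} = - \frac{3}{2} + \frac{3 \left(-1 + \frac{E}{L}\right)}{2} = - \frac{3}{2} + \frac{-3 + \frac{3 E}{L}}{2} = - \frac{3}{2} + \left(- \frac{3}{2} + \frac{3 E}{2 L}\right) = -3 + \frac{3 E}{2 L}$)
$O = - \frac{14147}{19}$ ($O = \frac{329}{- \frac{19}{43}} = 329 \left(- \frac{43}{19}\right) = - \frac{14147}{19} \approx -744.58$)
$R = \frac{2467}{14}$ ($R = 170 - \left(-3 + \frac{3}{2} \left(-15\right) \frac{1}{7}\right) = 170 - \left(-3 - \frac{45}{14}\right) = 170 - - \frac{87}{14} = 170 + \frac{87}{14} = \frac{2467}{14} \approx 176.21$)
$R + O = \frac{2467}{14} - \frac{14147}{19} = - \frac{151185}{266}$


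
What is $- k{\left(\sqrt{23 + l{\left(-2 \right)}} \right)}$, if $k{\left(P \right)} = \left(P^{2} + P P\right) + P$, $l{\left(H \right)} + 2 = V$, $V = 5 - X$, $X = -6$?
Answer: $-64 - 4 \sqrt{2} \approx -69.657$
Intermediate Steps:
$V = 11$ ($V = 5 - -6 = 5 + 6 = 11$)
$l{\left(H \right)} = 9$ ($l{\left(H \right)} = -2 + 11 = 9$)
$k{\left(P \right)} = P + 2 P^{2}$ ($k{\left(P \right)} = \left(P^{2} + P^{2}\right) + P = 2 P^{2} + P = P + 2 P^{2}$)
$- k{\left(\sqrt{23 + l{\left(-2 \right)}} \right)} = - \sqrt{23 + 9} \left(1 + 2 \sqrt{23 + 9}\right) = - \sqrt{32} \left(1 + 2 \sqrt{32}\right) = - 4 \sqrt{2} \left(1 + 2 \cdot 4 \sqrt{2}\right) = - 4 \sqrt{2} \left(1 + 8 \sqrt{2}\right)$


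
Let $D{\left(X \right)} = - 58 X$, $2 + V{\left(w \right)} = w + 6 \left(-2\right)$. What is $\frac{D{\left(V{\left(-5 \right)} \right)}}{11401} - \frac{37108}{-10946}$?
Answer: $\frac{16735800}{4799821} \approx 3.4868$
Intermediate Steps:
$V{\left(w \right)} = -14 + w$ ($V{\left(w \right)} = -2 + \left(w + 6 \left(-2\right)\right) = -2 + \left(w - 12\right) = -2 + \left(-12 + w\right) = -14 + w$)
$\frac{D{\left(V{\left(-5 \right)} \right)}}{11401} - \frac{37108}{-10946} = \frac{\left(-58\right) \left(-14 - 5\right)}{11401} - \frac{37108}{-10946} = \left(-58\right) \left(-19\right) \frac{1}{11401} - - \frac{18554}{5473} = 1102 \cdot \frac{1}{11401} + \frac{18554}{5473} = \frac{1102}{11401} + \frac{18554}{5473} = \frac{16735800}{4799821}$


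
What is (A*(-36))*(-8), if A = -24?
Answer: -6912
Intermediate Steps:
(A*(-36))*(-8) = -24*(-36)*(-8) = 864*(-8) = -6912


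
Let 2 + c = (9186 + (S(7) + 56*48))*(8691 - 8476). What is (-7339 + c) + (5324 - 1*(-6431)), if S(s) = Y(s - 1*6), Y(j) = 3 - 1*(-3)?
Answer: 2558614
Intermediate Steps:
Y(j) = 6 (Y(j) = 3 + 3 = 6)
S(s) = 6
c = 2554198 (c = -2 + (9186 + (6 + 56*48))*(8691 - 8476) = -2 + (9186 + (6 + 2688))*215 = -2 + (9186 + 2694)*215 = -2 + 11880*215 = -2 + 2554200 = 2554198)
(-7339 + c) + (5324 - 1*(-6431)) = (-7339 + 2554198) + (5324 - 1*(-6431)) = 2546859 + (5324 + 6431) = 2546859 + 11755 = 2558614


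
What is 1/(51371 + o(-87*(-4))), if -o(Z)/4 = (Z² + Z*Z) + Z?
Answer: -1/918853 ≈ -1.0883e-6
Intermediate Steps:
o(Z) = -8*Z² - 4*Z (o(Z) = -4*((Z² + Z*Z) + Z) = -4*((Z² + Z²) + Z) = -4*(2*Z² + Z) = -4*(Z + 2*Z²) = -8*Z² - 4*Z)
1/(51371 + o(-87*(-4))) = 1/(51371 - 4*(-87*(-4))*(1 + 2*(-87*(-4)))) = 1/(51371 - 4*348*(1 + 2*348)) = 1/(51371 - 4*348*(1 + 696)) = 1/(51371 - 4*348*697) = 1/(51371 - 970224) = 1/(-918853) = -1/918853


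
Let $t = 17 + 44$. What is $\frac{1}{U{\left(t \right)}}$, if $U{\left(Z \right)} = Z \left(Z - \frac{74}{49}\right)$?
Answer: $\frac{49}{177815} \approx 0.00027557$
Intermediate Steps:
$t = 61$
$U{\left(Z \right)} = Z \left(- \frac{74}{49} + Z\right)$ ($U{\left(Z \right)} = Z \left(Z - \frac{74}{49}\right) = Z \left(- \frac{74}{49} + Z\right)$)
$\frac{1}{U{\left(t \right)}} = \frac{1}{\frac{1}{49} \cdot 61 \left(-74 + 49 \cdot 61\right)} = \frac{1}{\frac{1}{49} \cdot 61 \left(-74 + 2989\right)} = \frac{1}{\frac{1}{49} \cdot 61 \cdot 2915} = \frac{1}{\frac{177815}{49}} = \frac{49}{177815}$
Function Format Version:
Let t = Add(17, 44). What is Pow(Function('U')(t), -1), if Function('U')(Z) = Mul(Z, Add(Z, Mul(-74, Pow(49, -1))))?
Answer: Rational(49, 177815) ≈ 0.00027557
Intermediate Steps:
t = 61
Function('U')(Z) = Mul(Z, Add(Rational(-74, 49), Z)) (Function('U')(Z) = Mul(Z, Add(Z, Mul(-74, Rational(1, 49)))) = Mul(Z, Add(Z, Rational(-74, 49))) = Mul(Z, Add(Rational(-74, 49), Z)))
Pow(Function('U')(t), -1) = Pow(Mul(Rational(1, 49), 61, Add(-74, Mul(49, 61))), -1) = Pow(Mul(Rational(1, 49), 61, Add(-74, 2989)), -1) = Pow(Mul(Rational(1, 49), 61, 2915), -1) = Pow(Rational(177815, 49), -1) = Rational(49, 177815)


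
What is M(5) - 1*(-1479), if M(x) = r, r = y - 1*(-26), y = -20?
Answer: 1485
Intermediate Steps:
r = 6 (r = -20 - 1*(-26) = -20 + 26 = 6)
M(x) = 6
M(5) - 1*(-1479) = 6 - 1*(-1479) = 6 + 1479 = 1485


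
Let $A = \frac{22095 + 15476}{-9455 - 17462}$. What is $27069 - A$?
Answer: $\frac{728653844}{26917} \approx 27070.0$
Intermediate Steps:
$A = - \frac{37571}{26917}$ ($A = \frac{37571}{-26917} = 37571 \left(- \frac{1}{26917}\right) = - \frac{37571}{26917} \approx -1.3958$)
$27069 - A = 27069 - - \frac{37571}{26917} = 27069 + \frac{37571}{26917} = \frac{728653844}{26917}$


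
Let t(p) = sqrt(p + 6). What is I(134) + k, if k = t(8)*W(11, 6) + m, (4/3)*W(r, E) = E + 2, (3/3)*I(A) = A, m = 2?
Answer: 136 + 6*sqrt(14) ≈ 158.45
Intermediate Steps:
I(A) = A
W(r, E) = 3/2 + 3*E/4 (W(r, E) = 3*(E + 2)/4 = 3*(2 + E)/4 = 3/2 + 3*E/4)
t(p) = sqrt(6 + p)
k = 2 + 6*sqrt(14) (k = sqrt(6 + 8)*(3/2 + (3/4)*6) + 2 = sqrt(14)*(3/2 + 9/2) + 2 = sqrt(14)*6 + 2 = 6*sqrt(14) + 2 = 2 + 6*sqrt(14) ≈ 24.450)
I(134) + k = 134 + (2 + 6*sqrt(14)) = 136 + 6*sqrt(14)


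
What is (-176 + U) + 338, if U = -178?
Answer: -16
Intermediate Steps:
(-176 + U) + 338 = (-176 - 178) + 338 = -354 + 338 = -16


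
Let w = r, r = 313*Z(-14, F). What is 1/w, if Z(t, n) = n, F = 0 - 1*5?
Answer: -1/1565 ≈ -0.00063898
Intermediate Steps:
F = -5 (F = 0 - 5 = -5)
r = -1565 (r = 313*(-5) = -1565)
w = -1565
1/w = 1/(-1565) = -1/1565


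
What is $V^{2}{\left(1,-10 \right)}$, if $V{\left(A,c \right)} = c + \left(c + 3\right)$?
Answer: $289$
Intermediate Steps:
$V{\left(A,c \right)} = 3 + 2 c$ ($V{\left(A,c \right)} = c + \left(3 + c\right) = 3 + 2 c$)
$V^{2}{\left(1,-10 \right)} = \left(3 + 2 \left(-10\right)\right)^{2} = \left(3 - 20\right)^{2} = \left(-17\right)^{2} = 289$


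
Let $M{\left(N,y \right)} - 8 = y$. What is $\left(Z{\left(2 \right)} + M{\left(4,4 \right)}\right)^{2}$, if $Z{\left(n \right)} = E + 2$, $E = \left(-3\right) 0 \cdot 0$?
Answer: $196$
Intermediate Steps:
$E = 0$ ($E = 0 \cdot 0 = 0$)
$M{\left(N,y \right)} = 8 + y$
$Z{\left(n \right)} = 2$ ($Z{\left(n \right)} = 0 + 2 = 2$)
$\left(Z{\left(2 \right)} + M{\left(4,4 \right)}\right)^{2} = \left(2 + \left(8 + 4\right)\right)^{2} = \left(2 + 12\right)^{2} = 14^{2} = 196$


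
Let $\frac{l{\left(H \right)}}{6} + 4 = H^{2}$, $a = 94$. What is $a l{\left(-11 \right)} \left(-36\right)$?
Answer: $-2375568$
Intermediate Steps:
$l{\left(H \right)} = -24 + 6 H^{2}$
$a l{\left(-11 \right)} \left(-36\right) = 94 \left(-24 + 6 \left(-11\right)^{2}\right) \left(-36\right) = 94 \left(-24 + 6 \cdot 121\right) \left(-36\right) = 94 \left(-24 + 726\right) \left(-36\right) = 94 \cdot 702 \left(-36\right) = 65988 \left(-36\right) = -2375568$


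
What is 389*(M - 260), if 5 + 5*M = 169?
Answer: -441904/5 ≈ -88381.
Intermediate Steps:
M = 164/5 (M = -1 + (1/5)*169 = -1 + 169/5 = 164/5 ≈ 32.800)
389*(M - 260) = 389*(164/5 - 260) = 389*(-1136/5) = -441904/5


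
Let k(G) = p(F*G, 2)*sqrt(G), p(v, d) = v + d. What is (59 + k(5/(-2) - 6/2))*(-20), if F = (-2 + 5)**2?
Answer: -1180 + 475*I*sqrt(22) ≈ -1180.0 + 2227.9*I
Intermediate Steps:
F = 9 (F = 3**2 = 9)
p(v, d) = d + v
k(G) = sqrt(G)*(2 + 9*G) (k(G) = (2 + 9*G)*sqrt(G) = sqrt(G)*(2 + 9*G))
(59 + k(5/(-2) - 6/2))*(-20) = (59 + sqrt(5/(-2) - 6/2)*(2 + 9*(5/(-2) - 6/2)))*(-20) = (59 + sqrt(5*(-1/2) - 6*1/2)*(2 + 9*(5*(-1/2) - 6*1/2)))*(-20) = (59 + sqrt(-5/2 - 3)*(2 + 9*(-5/2 - 3)))*(-20) = (59 + sqrt(-11/2)*(2 + 9*(-11/2)))*(-20) = (59 + (I*sqrt(22)/2)*(2 - 99/2))*(-20) = (59 + (I*sqrt(22)/2)*(-95/2))*(-20) = (59 - 95*I*sqrt(22)/4)*(-20) = -1180 + 475*I*sqrt(22)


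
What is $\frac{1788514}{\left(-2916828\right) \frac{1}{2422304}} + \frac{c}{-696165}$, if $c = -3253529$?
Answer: $- \frac{251333606374281019}{169216130385} \approx -1.4853 \cdot 10^{6}$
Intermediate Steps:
$\frac{1788514}{\left(-2916828\right) \frac{1}{2422304}} + \frac{c}{-696165} = \frac{1788514}{\left(-2916828\right) \frac{1}{2422304}} - \frac{3253529}{-696165} = \frac{1788514}{\left(-2916828\right) \frac{1}{2422304}} - - \frac{3253529}{696165} = \frac{1788514}{- \frac{729207}{605576}} + \frac{3253529}{696165} = 1788514 \left(- \frac{605576}{729207}\right) + \frac{3253529}{696165} = - \frac{1083081154064}{729207} + \frac{3253529}{696165} = - \frac{251333606374281019}{169216130385}$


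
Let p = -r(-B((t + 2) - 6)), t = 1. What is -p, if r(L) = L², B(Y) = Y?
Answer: 9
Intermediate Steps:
p = -9 (p = -(-((1 + 2) - 6))² = -(-(3 - 6))² = -(-1*(-3))² = -1*3² = -1*9 = -9)
-p = -1*(-9) = 9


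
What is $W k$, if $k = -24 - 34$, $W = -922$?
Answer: $53476$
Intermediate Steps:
$k = -58$
$W k = \left(-922\right) \left(-58\right) = 53476$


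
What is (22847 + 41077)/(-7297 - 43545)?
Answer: -31962/25421 ≈ -1.2573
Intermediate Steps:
(22847 + 41077)/(-7297 - 43545) = 63924/(-50842) = 63924*(-1/50842) = -31962/25421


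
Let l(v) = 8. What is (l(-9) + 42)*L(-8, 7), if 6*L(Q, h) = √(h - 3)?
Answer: 50/3 ≈ 16.667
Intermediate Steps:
L(Q, h) = √(-3 + h)/6 (L(Q, h) = √(h - 3)/6 = √(-3 + h)/6)
(l(-9) + 42)*L(-8, 7) = (8 + 42)*(√(-3 + 7)/6) = 50*(√4/6) = 50*((⅙)*2) = 50*(⅓) = 50/3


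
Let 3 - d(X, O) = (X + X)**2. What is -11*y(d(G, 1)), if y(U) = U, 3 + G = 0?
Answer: 363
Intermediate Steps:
G = -3 (G = -3 + 0 = -3)
d(X, O) = 3 - 4*X**2 (d(X, O) = 3 - (X + X)**2 = 3 - (2*X)**2 = 3 - 4*X**2)
-11*y(d(G, 1)) = -11*(3 - 4*(-3)**2) = -11*(3 - 4*9) = -11*(3 - 36) = -11*(-33) = 363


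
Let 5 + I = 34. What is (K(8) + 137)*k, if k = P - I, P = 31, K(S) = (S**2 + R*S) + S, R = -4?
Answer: 354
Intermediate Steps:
I = 29 (I = -5 + 34 = 29)
K(S) = S**2 - 3*S (K(S) = (S**2 - 4*S) + S = S**2 - 3*S)
k = 2 (k = 31 - 1*29 = 31 - 29 = 2)
(K(8) + 137)*k = (8*(-3 + 8) + 137)*2 = (8*5 + 137)*2 = (40 + 137)*2 = 177*2 = 354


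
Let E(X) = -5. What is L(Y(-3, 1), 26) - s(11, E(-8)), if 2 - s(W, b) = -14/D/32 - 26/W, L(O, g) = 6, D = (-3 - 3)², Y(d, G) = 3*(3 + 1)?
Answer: 10291/6336 ≈ 1.6242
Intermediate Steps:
Y(d, G) = 12 (Y(d, G) = 3*4 = 12)
D = 36 (D = (-6)² = 36)
s(W, b) = 1159/576 + 26/W (s(W, b) = 2 - (-14/36/32 - 26/W) = 2 - (-14*1/36*(1/32) - 26/W) = 2 - (-7/18*1/32 - 26/W) = 2 - (-7/576 - 26/W) = 2 + (7/576 + 26/W) = 1159/576 + 26/W)
L(Y(-3, 1), 26) - s(11, E(-8)) = 6 - (1159/576 + 26/11) = 6 - 1*27725/6336 = 6 - 27725/6336 = 10291/6336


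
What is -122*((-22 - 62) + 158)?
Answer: -9028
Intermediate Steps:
-122*((-22 - 62) + 158) = -122*(-84 + 158) = -122*74 = -9028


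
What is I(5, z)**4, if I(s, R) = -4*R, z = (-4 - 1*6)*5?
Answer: 1600000000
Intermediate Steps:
z = -50 (z = (-4 - 6)*5 = -10*5 = -50)
I(5, z)**4 = (-4*(-50))**4 = 200**4 = 1600000000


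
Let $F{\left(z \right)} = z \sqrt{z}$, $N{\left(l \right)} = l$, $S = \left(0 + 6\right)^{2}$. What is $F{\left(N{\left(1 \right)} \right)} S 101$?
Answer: $3636$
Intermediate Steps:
$S = 36$ ($S = 6^{2} = 36$)
$F{\left(z \right)} = z^{\frac{3}{2}}$
$F{\left(N{\left(1 \right)} \right)} S 101 = 1^{\frac{3}{2}} \cdot 36 \cdot 101 = 1 \cdot 36 \cdot 101 = 36 \cdot 101 = 3636$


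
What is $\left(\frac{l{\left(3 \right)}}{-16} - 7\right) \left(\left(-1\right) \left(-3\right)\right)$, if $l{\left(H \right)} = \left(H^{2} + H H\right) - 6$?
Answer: $- \frac{93}{4} \approx -23.25$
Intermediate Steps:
$l{\left(H \right)} = -6 + 2 H^{2}$ ($l{\left(H \right)} = \left(H^{2} + H^{2}\right) - 6 = 2 H^{2} - 6 = -6 + 2 H^{2}$)
$\left(\frac{l{\left(3 \right)}}{-16} - 7\right) \left(\left(-1\right) \left(-3\right)\right) = \left(\frac{-6 + 2 \cdot 3^{2}}{-16} - 7\right) \left(\left(-1\right) \left(-3\right)\right) = \left(\left(-6 + 2 \cdot 9\right) \left(- \frac{1}{16}\right) - 7\right) 3 = \left(\left(-6 + 18\right) \left(- \frac{1}{16}\right) - 7\right) 3 = \left(12 \left(- \frac{1}{16}\right) - 7\right) 3 = \left(- \frac{3}{4} - 7\right) 3 = \left(- \frac{31}{4}\right) 3 = - \frac{93}{4}$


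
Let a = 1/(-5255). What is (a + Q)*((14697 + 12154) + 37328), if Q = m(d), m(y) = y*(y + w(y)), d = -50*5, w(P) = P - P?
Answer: 21078790248321/5255 ≈ 4.0112e+9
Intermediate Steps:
w(P) = 0
d = -250
a = -1/5255 ≈ -0.00019030
m(y) = y² (m(y) = y*(y + 0) = y*y = y²)
Q = 62500 (Q = (-250)² = 62500)
(a + Q)*((14697 + 12154) + 37328) = (-1/5255 + 62500)*((14697 + 12154) + 37328) = 328437499*(26851 + 37328)/5255 = (328437499/5255)*64179 = 21078790248321/5255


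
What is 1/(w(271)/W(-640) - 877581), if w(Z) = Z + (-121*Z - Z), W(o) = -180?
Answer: -180/157931789 ≈ -1.1397e-6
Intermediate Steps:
w(Z) = -121*Z (w(Z) = Z - 122*Z = -121*Z)
1/(w(271)/W(-640) - 877581) = 1/(-121*271/(-180) - 877581) = 1/(-32791*(-1/180) - 877581) = 1/(32791/180 - 877581) = 1/(-157931789/180) = -180/157931789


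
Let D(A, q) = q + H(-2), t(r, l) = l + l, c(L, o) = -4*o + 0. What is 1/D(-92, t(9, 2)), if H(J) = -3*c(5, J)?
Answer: -1/20 ≈ -0.050000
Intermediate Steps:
c(L, o) = -4*o
H(J) = 12*J (H(J) = -(-12)*J = 12*J)
t(r, l) = 2*l
D(A, q) = -24 + q (D(A, q) = q + 12*(-2) = q - 24 = -24 + q)
1/D(-92, t(9, 2)) = 1/(-24 + 2*2) = 1/(-24 + 4) = 1/(-20) = -1/20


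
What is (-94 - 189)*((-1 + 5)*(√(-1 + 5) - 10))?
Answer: 9056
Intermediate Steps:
(-94 - 189)*((-1 + 5)*(√(-1 + 5) - 10)) = -1132*(√4 - 10) = -1132*(2 - 10) = -1132*(-8) = -283*(-32) = 9056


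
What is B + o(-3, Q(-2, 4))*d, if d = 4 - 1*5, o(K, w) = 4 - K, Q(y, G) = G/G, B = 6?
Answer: -1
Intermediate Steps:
Q(y, G) = 1
d = -1 (d = 4 - 5 = -1)
B + o(-3, Q(-2, 4))*d = 6 + (4 - 1*(-3))*(-1) = 6 + (4 + 3)*(-1) = 6 + 7*(-1) = 6 - 7 = -1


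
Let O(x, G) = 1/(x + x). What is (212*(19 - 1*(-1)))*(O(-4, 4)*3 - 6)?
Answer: -27030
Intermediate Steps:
O(x, G) = 1/(2*x)
(212*(19 - 1*(-1)))*(O(-4, 4)*3 - 6) = (212*(19 - 1*(-1)))*(((1/2)/(-4))*3 - 6) = (212*(19 + 1))*(((1/2)*(-1/4))*3 - 6) = (212*20)*(-1/8*3 - 6) = 4240*(-3/8 - 6) = 4240*(-51/8) = -27030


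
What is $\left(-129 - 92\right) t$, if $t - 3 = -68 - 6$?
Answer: $15691$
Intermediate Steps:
$t = -71$ ($t = 3 - 74 = -71$)
$\left(-129 - 92\right) t = \left(-129 - 92\right) \left(-71\right) = \left(-221\right) \left(-71\right) = 15691$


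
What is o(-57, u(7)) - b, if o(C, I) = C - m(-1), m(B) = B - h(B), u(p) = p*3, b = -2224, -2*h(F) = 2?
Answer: 2167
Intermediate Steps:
h(F) = -1 (h(F) = -1/2*2 = -1)
u(p) = 3*p
m(B) = 1 + B (m(B) = B - 1*(-1) = B + 1 = 1 + B)
o(C, I) = C (o(C, I) = C - (1 - 1) = C - 1*0 = C + 0 = C)
o(-57, u(7)) - b = -57 - 1*(-2224) = -57 + 2224 = 2167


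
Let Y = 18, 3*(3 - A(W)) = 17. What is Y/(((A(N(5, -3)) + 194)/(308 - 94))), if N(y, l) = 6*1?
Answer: 5778/287 ≈ 20.132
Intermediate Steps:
N(y, l) = 6
A(W) = -8/3 (A(W) = 3 - 1/3*17 = 3 - 17/3 = -8/3)
Y/(((A(N(5, -3)) + 194)/(308 - 94))) = 18/(((-8/3 + 194)/(308 - 94))) = 18/(((574/3)/214)) = 18/(((574/3)*(1/214))) = 18/(287/321) = 18*(321/287) = 5778/287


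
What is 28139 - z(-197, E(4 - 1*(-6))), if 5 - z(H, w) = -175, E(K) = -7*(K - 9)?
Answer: 27959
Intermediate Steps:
E(K) = 63 - 7*K (E(K) = -7*(-9 + K) = 63 - 7*K)
z(H, w) = 180 (z(H, w) = 5 - 1*(-175) = 5 + 175 = 180)
28139 - z(-197, E(4 - 1*(-6))) = 28139 - 1*180 = 28139 - 180 = 27959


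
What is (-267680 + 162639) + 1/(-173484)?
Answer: -18222932845/173484 ≈ -1.0504e+5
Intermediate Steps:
(-267680 + 162639) + 1/(-173484) = -105041 - 1/173484 = -18222932845/173484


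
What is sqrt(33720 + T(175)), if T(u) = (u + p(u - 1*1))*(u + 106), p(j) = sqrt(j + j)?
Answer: sqrt(82895 + 562*sqrt(87)) ≈ 296.88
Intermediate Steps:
p(j) = sqrt(2)*sqrt(j) (p(j) = sqrt(2*j) = sqrt(2)*sqrt(j))
T(u) = (106 + u)*(u + sqrt(2)*sqrt(-1 + u)) (T(u) = (u + sqrt(2)*sqrt(u - 1*1))*(u + 106) = (u + sqrt(2)*sqrt(u - 1))*(106 + u) = (u + sqrt(2)*sqrt(-1 + u))*(106 + u) = (106 + u)*(u + sqrt(2)*sqrt(-1 + u)))
sqrt(33720 + T(175)) = sqrt(33720 + (175**2 + 106*175 + 106*sqrt(-2 + 2*175) + 175*sqrt(-2 + 2*175))) = sqrt(33720 + (30625 + 18550 + 106*sqrt(-2 + 350) + 175*sqrt(-2 + 350))) = sqrt(33720 + (30625 + 18550 + 106*sqrt(348) + 175*sqrt(348))) = sqrt(33720 + (30625 + 18550 + 106*(2*sqrt(87)) + 175*(2*sqrt(87)))) = sqrt(33720 + (30625 + 18550 + 212*sqrt(87) + 350*sqrt(87))) = sqrt(33720 + (49175 + 562*sqrt(87))) = sqrt(82895 + 562*sqrt(87))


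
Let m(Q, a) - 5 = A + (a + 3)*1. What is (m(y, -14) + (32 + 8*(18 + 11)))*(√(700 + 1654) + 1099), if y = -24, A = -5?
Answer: 278047 + 253*√2354 ≈ 2.9032e+5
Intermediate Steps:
m(Q, a) = 3 + a (m(Q, a) = 5 + (-5 + (a + 3)*1) = 5 + (-5 + (3 + a)*1) = 5 + (-5 + (3 + a)) = 5 + (-2 + a) = 3 + a)
(m(y, -14) + (32 + 8*(18 + 11)))*(√(700 + 1654) + 1099) = ((3 - 14) + (32 + 8*(18 + 11)))*(√(700 + 1654) + 1099) = (-11 + (32 + 8*29))*(√2354 + 1099) = (-11 + (32 + 232))*(1099 + √2354) = (-11 + 264)*(1099 + √2354) = 253*(1099 + √2354) = 278047 + 253*√2354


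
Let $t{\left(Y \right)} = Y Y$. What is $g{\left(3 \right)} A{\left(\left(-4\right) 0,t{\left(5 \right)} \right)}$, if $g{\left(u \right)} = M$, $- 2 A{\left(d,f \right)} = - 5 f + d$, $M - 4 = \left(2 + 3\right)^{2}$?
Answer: $\frac{3625}{2} \approx 1812.5$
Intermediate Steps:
$t{\left(Y \right)} = Y^{2}$
$M = 29$ ($M = 4 + \left(2 + 3\right)^{2} = 4 + 5^{2} = 4 + 25 = 29$)
$A{\left(d,f \right)} = - \frac{d}{2} + \frac{5 f}{2}$ ($A{\left(d,f \right)} = - \frac{- 5 f + d}{2} = - \frac{d - 5 f}{2} = - \frac{d}{2} + \frac{5 f}{2}$)
$g{\left(u \right)} = 29$
$g{\left(3 \right)} A{\left(\left(-4\right) 0,t{\left(5 \right)} \right)} = 29 \left(- \frac{\left(-4\right) 0}{2} + \frac{5 \cdot 5^{2}}{2}\right) = 29 \left(\left(- \frac{1}{2}\right) 0 + \frac{5}{2} \cdot 25\right) = 29 \left(0 + \frac{125}{2}\right) = 29 \cdot \frac{125}{2} = \frac{3625}{2}$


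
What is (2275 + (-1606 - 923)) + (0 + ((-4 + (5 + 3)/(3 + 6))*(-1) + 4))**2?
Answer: -16478/81 ≈ -203.43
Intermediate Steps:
(2275 + (-1606 - 923)) + (0 + ((-4 + (5 + 3)/(3 + 6))*(-1) + 4))**2 = (2275 - 2529) + (0 + ((-4 + 8/9)*(-1) + 4))**2 = -254 + (0 + ((-4 + 8*(1/9))*(-1) + 4))**2 = -254 + (0 + ((-4 + 8/9)*(-1) + 4))**2 = -254 + (0 + (-28/9*(-1) + 4))**2 = -254 + (0 + (28/9 + 4))**2 = -254 + (0 + 64/9)**2 = -254 + (64/9)**2 = -254 + 4096/81 = -16478/81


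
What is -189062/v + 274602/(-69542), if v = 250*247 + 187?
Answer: -15077886839/2153611427 ≈ -7.0012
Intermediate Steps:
v = 61937 (v = 61750 + 187 = 61937)
-189062/v + 274602/(-69542) = -189062/61937 + 274602/(-69542) = -189062*1/61937 + 274602*(-1/69542) = -189062/61937 - 137301/34771 = -15077886839/2153611427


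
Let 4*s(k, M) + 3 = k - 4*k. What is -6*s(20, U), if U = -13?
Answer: 189/2 ≈ 94.500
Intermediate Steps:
s(k, M) = -3/4 - 3*k/4 (s(k, M) = -3/4 + (k - 4*k)/4 = -3/4 + (-3*k)/4 = -3/4 - 3*k/4)
-6*s(20, U) = -6*(-3/4 - 3/4*20) = -6*(-3/4 - 15) = -6*(-63/4) = 189/2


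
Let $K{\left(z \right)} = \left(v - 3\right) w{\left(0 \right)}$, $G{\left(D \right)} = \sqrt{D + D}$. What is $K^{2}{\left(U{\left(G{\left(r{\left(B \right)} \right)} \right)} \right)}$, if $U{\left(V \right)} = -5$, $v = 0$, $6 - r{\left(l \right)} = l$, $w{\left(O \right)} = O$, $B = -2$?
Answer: $0$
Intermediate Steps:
$r{\left(l \right)} = 6 - l$
$G{\left(D \right)} = \sqrt{2} \sqrt{D}$ ($G{\left(D \right)} = \sqrt{2 D} = \sqrt{2} \sqrt{D}$)
$K{\left(z \right)} = 0$ ($K{\left(z \right)} = \left(0 - 3\right) 0 = \left(-3\right) 0 = 0$)
$K^{2}{\left(U{\left(G{\left(r{\left(B \right)} \right)} \right)} \right)} = 0^{2} = 0$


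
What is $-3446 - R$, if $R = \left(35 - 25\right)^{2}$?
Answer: $-3546$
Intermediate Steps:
$R = 100$ ($R = 10^{2} = 100$)
$-3446 - R = -3446 - 100 = -3546$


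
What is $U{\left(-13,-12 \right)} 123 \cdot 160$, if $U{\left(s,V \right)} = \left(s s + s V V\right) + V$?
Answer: $-33751200$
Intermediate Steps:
$U{\left(s,V \right)} = V + s^{2} + s V^{2}$ ($U{\left(s,V \right)} = \left(s^{2} + V s V\right) + V = \left(s^{2} + s V^{2}\right) + V = V + s^{2} + s V^{2}$)
$U{\left(-13,-12 \right)} 123 \cdot 160 = \left(-12 + \left(-13\right)^{2} - 13 \left(-12\right)^{2}\right) 123 \cdot 160 = \left(-12 + 169 - 1872\right) 123 \cdot 160 = \left(-1715\right) 123 \cdot 160 = \left(-210945\right) 160 = -33751200$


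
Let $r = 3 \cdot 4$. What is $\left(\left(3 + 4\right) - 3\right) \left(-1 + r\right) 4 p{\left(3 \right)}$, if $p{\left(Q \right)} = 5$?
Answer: $880$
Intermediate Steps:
$r = 12$
$\left(\left(3 + 4\right) - 3\right) \left(-1 + r\right) 4 p{\left(3 \right)} = \left(\left(3 + 4\right) - 3\right) \left(-1 + 12\right) 4 \cdot 5 = \left(7 - 3\right) 11 \cdot 4 \cdot 5 = 4 \cdot 11 \cdot 4 \cdot 5 = 44 \cdot 4 \cdot 5 = 176 \cdot 5 = 880$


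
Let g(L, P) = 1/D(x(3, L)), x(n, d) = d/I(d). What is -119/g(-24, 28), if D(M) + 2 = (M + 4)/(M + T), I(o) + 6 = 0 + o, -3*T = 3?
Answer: 3094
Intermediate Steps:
T = -1 (T = -⅓*3 = -1)
I(o) = -6 + o (I(o) = -6 + (0 + o) = -6 + o)
x(n, d) = d/(-6 + d)
D(M) = -2 + (4 + M)/(-1 + M) (D(M) = -2 + (M + 4)/(M - 1) = -2 + (4 + M)/(-1 + M))
g(L, P) = (-1 + L/(-6 + L))/(6 - L/(-6 + L)) (g(L, P) = 1/((6 - L/(-6 + L))/(-1 + L/(-6 + L))) = (-1 + L/(-6 + L))/(6 - L/(-6 + L)))
-119/g(-24, 28) = -119/(6/(-36 + 5*(-24))) = -119/(6/(-36 - 120)) = -119/(6/(-156)) = -119/(6*(-1/156)) = -119/(-1/26) = -119*(-26) = 3094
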